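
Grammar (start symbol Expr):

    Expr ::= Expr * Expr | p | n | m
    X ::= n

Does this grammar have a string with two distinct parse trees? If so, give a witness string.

Ambiguous

Witness: m * m * m

Derivation 1: Expr ⇒ Expr * Expr ⇒ Expr * Expr * Expr ⇒ m * Expr * Expr ⇒ m * m * Expr ⇒ m * m * m
Derivation 2: Expr ⇒ Expr * Expr ⇒ m * Expr ⇒ m * Expr * Expr ⇒ m * m * Expr ⇒ m * m * m

Two distinct leftmost derivations for the same string.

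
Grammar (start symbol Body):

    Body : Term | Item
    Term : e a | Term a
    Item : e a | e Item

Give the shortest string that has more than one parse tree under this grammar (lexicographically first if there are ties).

e a

length 2: e a has 2 parse trees

Two derivations of e a:
  Body ⇒ Term ⇒ e a
  Body ⇒ Item ⇒ e a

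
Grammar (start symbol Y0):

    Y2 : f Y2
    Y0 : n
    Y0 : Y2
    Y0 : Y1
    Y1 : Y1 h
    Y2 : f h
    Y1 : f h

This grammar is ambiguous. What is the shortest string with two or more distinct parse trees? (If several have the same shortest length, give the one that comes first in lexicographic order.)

length 1: no string has ≥2 trees
length 2: f h has 2 parse trees

Two derivations of f h:
  Y0 ⇒ Y2 ⇒ f h
  Y0 ⇒ Y1 ⇒ f h

f h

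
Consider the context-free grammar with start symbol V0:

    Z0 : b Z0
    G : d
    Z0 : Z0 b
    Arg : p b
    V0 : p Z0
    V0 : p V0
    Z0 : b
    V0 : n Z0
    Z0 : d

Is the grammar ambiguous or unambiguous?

Witness: n b b

Derivation 1: V0 ⇒ n Z0 ⇒ n b Z0 ⇒ n b b
Derivation 2: V0 ⇒ n Z0 ⇒ n Z0 b ⇒ n b b

Two distinct leftmost derivations for the same string.

Ambiguous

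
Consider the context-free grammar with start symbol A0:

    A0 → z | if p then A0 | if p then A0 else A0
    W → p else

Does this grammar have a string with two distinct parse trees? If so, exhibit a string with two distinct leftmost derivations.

Ambiguous

Witness: if p then if p then z else z

Derivation 1: A0 ⇒ if p then A0 ⇒ if p then if p then A0 else A0 ⇒ if p then if p then z else A0 ⇒ if p then if p then z else z
Derivation 2: A0 ⇒ if p then A0 else A0 ⇒ if p then if p then A0 else A0 ⇒ if p then if p then z else A0 ⇒ if p then if p then z else z

Two distinct leftmost derivations for the same string.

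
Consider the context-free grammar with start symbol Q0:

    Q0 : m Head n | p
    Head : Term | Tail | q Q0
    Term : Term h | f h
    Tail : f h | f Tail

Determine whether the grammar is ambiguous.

Ambiguous

Witness: m f h n

Derivation 1: Q0 ⇒ m Head n ⇒ m Term n ⇒ m f h n
Derivation 2: Q0 ⇒ m Head n ⇒ m Tail n ⇒ m f h n

Two distinct leftmost derivations for the same string.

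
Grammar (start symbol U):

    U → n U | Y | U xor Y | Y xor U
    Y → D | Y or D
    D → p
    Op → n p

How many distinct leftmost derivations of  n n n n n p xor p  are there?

7

Parse trees for n n n n n p xor p:
  [U n [U n [U n [U n [U n [U [U [Y [D p]]] xor [Y [D p]]]]]]]]
  [U n [U n [U n [U n [U n [U [Y [D p]] xor [U [Y [D p]]]]]]]]]
  [U n [U n [U n [U n [U [U n [U [Y [D p]]]] xor [Y [D p]]]]]]]
  [U n [U n [U n [U [U n [U n [U [Y [D p]]]]] xor [Y [D p]]]]]]
  [U n [U n [U [U n [U n [U n [U [Y [D p]]]]]] xor [Y [D p]]]]]
  [U n [U [U n [U n [U n [U n [U [Y [D p]]]]]]] xor [Y [D p]]]]
  [U [U n [U n [U n [U n [U n [U [Y [D p]]]]]]]] xor [Y [D p]]]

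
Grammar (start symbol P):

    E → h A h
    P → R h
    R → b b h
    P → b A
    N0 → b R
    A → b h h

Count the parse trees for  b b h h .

2

Parse trees for b b h h:
  [P [R b b h] h]
  [P b [A b h h]]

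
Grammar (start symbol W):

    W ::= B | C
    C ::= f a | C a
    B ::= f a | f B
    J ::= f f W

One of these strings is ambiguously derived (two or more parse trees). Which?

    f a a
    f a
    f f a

f a

f a a: 1 tree
f a: 2 trees
f f a: 1 tree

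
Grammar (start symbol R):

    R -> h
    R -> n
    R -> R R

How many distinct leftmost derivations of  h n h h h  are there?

Parse trees for h n h h h (showing first 6 of 14):
  [R [R h] [R [R n] [R [R h] [R [R h] [R h]]]]]
  [R [R h] [R [R n] [R [R [R h] [R h]] [R h]]]]
  [R [R h] [R [R [R n] [R h]] [R [R h] [R h]]]]
  [R [R h] [R [R [R n] [R [R h] [R h]]] [R h]]]
  [R [R h] [R [R [R [R n] [R h]] [R h]] [R h]]]
  [R [R [R h] [R n]] [R [R h] [R [R h] [R h]]]]

14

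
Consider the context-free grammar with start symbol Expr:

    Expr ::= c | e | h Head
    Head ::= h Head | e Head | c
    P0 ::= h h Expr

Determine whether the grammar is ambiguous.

Unambiguous

Only Expr, Head are reachable from Expr; ignoring the rest: Restricted to the reachable nonterminals, every rule has the form A → t or A → t B, and no two rules for the same A share a first terminal. The grammar encodes a DFA — one run per string.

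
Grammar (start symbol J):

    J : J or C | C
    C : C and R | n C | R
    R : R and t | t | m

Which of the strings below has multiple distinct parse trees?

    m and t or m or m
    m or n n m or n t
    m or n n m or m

m and t or m or m

m and t or m or m: 2 trees
m or n n m or n t: 1 tree
m or n n m or m: 1 tree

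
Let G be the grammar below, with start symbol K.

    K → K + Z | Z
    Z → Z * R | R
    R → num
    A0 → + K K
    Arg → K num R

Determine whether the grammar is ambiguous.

(A0, Arg are unreachable from K, so their rules don't affect L(K).) The grammar is stratified — K handles '+' (left-recursive), Z handles '*', R atoms. Each operator has a fixed associativity and precedence level, so every string has one parse.

Unambiguous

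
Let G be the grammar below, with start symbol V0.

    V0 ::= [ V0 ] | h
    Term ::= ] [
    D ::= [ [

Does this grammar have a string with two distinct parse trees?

Unambiguous

(Term, D are unreachable from V0, so their rules don't affect L(V0).) L(V0) is { openⁿ atom closeⁿ : n ≥ 0 }. The bracket depth fixes n, and the derivation is forced at every step.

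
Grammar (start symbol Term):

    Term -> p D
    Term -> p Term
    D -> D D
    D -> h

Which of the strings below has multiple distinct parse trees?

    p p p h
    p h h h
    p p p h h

p h h h

p p p h: 1 tree
p h h h: 2 trees
p p p h h: 1 tree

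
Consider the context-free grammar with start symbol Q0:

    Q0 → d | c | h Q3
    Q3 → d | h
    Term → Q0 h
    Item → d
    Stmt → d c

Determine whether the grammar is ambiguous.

(Term, Item, Stmt are unreachable from Q0, so their rules don't affect L(Q0).) Restricted to the reachable nonterminals, every rule has the form A → t or A → t B, and no two rules for the same A share a first terminal. The grammar encodes a DFA — one run per string.

Unambiguous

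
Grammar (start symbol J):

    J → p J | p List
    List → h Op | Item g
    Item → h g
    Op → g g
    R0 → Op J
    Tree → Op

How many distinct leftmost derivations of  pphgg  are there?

2

Parse trees for pphgg:
  [J p [J p [List h [Op g g]]]]
  [J p [J p [List [Item h g] g]]]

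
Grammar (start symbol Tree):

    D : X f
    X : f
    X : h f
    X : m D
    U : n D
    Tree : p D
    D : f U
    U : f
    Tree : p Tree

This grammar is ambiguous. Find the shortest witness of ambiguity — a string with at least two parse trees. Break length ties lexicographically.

length 3: p f f has 2 parse trees

Two derivations of p f f:
  Tree ⇒ p D ⇒ p X f ⇒ p f f
  Tree ⇒ p D ⇒ p f U ⇒ p f f

p f f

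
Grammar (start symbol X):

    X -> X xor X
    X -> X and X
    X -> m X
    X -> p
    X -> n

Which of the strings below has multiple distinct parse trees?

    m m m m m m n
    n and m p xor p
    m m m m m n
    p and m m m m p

m m m m m m n: 1 tree
n and m p xor p: 3 trees
m m m m m n: 1 tree
p and m m m m p: 1 tree

n and m p xor p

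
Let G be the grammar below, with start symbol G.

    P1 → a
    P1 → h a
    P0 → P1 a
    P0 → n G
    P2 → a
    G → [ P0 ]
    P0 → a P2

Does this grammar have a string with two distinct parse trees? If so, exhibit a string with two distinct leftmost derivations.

Ambiguous

Witness: [ a a ]

Derivation 1: G ⇒ [ P0 ] ⇒ [ P1 a ] ⇒ [ a a ]
Derivation 2: G ⇒ [ P0 ] ⇒ [ a P2 ] ⇒ [ a a ]

Two distinct leftmost derivations for the same string.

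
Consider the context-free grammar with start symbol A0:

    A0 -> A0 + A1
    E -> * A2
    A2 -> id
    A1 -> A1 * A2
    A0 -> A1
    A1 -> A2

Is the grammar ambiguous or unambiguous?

Only A0, A1, A2 are reachable from A0; ignoring the rest: The grammar is stratified — A0 handles '+' (left-recursive), A1 handles '*', A2 atoms. Each operator has a fixed associativity and precedence level, so every string has one parse.

Unambiguous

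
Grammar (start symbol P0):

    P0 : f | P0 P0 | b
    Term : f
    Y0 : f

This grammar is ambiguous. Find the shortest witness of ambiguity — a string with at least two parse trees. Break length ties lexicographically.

length 1: no string has ≥2 trees
length 2: no string has ≥2 trees
length 3: b b b has 2 parse trees

Two derivations of b b b:
  P0 ⇒ P0 P0 ⇒ P0 P0 P0 ⇒ b P0 P0 ⇒ b b P0 ⇒ b b b
  P0 ⇒ P0 P0 ⇒ b P0 ⇒ b P0 P0 ⇒ b b P0 ⇒ b b b

b b b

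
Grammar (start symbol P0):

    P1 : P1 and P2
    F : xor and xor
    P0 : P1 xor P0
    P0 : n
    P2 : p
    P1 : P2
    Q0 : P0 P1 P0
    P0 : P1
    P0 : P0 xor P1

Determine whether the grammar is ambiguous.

Witness: p xor p

Derivation 1: P0 ⇒ P1 xor P0 ⇒ P2 xor P0 ⇒ p xor P0 ⇒ p xor P1 ⇒ p xor P2 ⇒ p xor p
Derivation 2: P0 ⇒ P0 xor P1 ⇒ P1 xor P1 ⇒ P2 xor P1 ⇒ p xor P1 ⇒ p xor P2 ⇒ p xor p

Two distinct leftmost derivations for the same string.

Ambiguous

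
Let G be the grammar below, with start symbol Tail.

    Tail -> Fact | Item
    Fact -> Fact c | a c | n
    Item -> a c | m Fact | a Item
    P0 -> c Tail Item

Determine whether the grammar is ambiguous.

Ambiguous

Witness: a c

Derivation 1: Tail ⇒ Fact ⇒ a c
Derivation 2: Tail ⇒ Item ⇒ a c

Two distinct leftmost derivations for the same string.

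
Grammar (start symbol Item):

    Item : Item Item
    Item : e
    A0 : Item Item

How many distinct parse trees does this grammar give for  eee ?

Parse trees for eee:
  [Item [Item e] [Item [Item e] [Item e]]]
  [Item [Item [Item e] [Item e]] [Item e]]

2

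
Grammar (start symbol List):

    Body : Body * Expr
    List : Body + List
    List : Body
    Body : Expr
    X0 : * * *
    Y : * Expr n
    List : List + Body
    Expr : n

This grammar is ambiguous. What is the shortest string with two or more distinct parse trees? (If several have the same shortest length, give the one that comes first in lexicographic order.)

length 1: no string has ≥2 trees
length 3: n + n has 2 parse trees

Two derivations of n + n:
  List ⇒ Body + List ⇒ Expr + List ⇒ n + List ⇒ n + Body ⇒ n + Expr ⇒ n + n
  List ⇒ List + Body ⇒ Body + Body ⇒ Expr + Body ⇒ n + Body ⇒ n + Expr ⇒ n + n

n + n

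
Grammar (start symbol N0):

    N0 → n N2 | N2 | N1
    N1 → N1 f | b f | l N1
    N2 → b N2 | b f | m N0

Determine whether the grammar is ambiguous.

Ambiguous

Witness: b f

Derivation 1: N0 ⇒ N2 ⇒ b f
Derivation 2: N0 ⇒ N1 ⇒ b f

Two distinct leftmost derivations for the same string.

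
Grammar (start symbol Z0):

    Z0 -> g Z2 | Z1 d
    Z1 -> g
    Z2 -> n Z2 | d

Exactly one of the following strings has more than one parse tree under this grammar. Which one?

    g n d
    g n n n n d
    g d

g n d: 1 tree
g n n n n d: 1 tree
g d: 2 trees

g d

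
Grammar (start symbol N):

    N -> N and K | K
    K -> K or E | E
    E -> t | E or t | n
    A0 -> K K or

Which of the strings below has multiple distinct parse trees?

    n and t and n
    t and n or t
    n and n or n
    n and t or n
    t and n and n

n and t and n: 1 tree
t and n or t: 2 trees
n and n or n: 1 tree
n and t or n: 1 tree
t and n and n: 1 tree

t and n or t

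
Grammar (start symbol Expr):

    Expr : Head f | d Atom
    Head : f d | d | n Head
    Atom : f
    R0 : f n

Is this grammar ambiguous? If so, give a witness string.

Witness: d f

Derivation 1: Expr ⇒ Head f ⇒ d f
Derivation 2: Expr ⇒ d Atom ⇒ d f

Two distinct leftmost derivations for the same string.

Ambiguous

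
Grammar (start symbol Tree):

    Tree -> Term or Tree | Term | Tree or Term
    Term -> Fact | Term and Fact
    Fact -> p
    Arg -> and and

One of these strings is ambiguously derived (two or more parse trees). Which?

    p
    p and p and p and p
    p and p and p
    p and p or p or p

p and p or p or p

p: 1 tree
p and p and p and p: 1 tree
p and p and p: 1 tree
p and p or p or p: 4 trees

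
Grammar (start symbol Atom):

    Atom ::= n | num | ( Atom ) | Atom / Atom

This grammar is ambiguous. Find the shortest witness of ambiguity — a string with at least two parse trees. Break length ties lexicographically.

length 1: no string has ≥2 trees
length 3: no string has ≥2 trees
length 5: n / n / n has 2 parse trees

Two derivations of n / n / n:
  Atom ⇒ Atom / Atom ⇒ n / Atom ⇒ n / Atom / Atom ⇒ n / n / Atom ⇒ n / n / n
  Atom ⇒ Atom / Atom ⇒ Atom / Atom / Atom ⇒ n / Atom / Atom ⇒ n / n / Atom ⇒ n / n / n

n / n / n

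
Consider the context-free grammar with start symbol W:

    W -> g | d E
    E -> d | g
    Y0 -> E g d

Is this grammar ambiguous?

(Y0 is unreachable from W, so its rules don't affect L(W).) Restricted to the reachable nonterminals, every rule has the form A → t or A → t B, and no two rules for the same A share a first terminal. The grammar encodes a DFA — one run per string.

Unambiguous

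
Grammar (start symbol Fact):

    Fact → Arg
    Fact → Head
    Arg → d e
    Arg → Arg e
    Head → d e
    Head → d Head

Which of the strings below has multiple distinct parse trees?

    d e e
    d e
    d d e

d e

d e e: 1 tree
d e: 2 trees
d d e: 1 tree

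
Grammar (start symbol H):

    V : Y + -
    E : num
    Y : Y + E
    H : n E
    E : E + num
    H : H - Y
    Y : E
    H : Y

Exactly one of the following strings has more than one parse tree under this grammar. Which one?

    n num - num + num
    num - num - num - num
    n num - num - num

n num - num + num: 2 trees
num - num - num - num: 1 tree
n num - num - num: 1 tree

n num - num + num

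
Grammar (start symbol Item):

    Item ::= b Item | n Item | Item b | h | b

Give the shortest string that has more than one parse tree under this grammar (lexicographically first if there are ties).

b b

length 1: no string has ≥2 trees
length 2: b b has 2 parse trees

Two derivations of b b:
  Item ⇒ b Item ⇒ b b
  Item ⇒ Item b ⇒ b b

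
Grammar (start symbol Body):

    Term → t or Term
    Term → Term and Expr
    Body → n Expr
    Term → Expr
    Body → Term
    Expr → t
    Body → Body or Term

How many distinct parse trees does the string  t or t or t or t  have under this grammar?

8

Parse trees for t or t or t or t:
  [Body [Term t or [Term t or [Term t or [Term [Expr t]]]]]]
  [Body [Body [Term [Expr t]]] or [Term t or [Term t or [Term [Expr t]]]]]
  [Body [Body [Term t or [Term [Expr t]]]] or [Term t or [Term [Expr t]]]]
  [Body [Body [Body [Term [Expr t]]] or [Term [Expr t]]] or [Term t or [Term [Expr t]]]]
  [Body [Body [Term t or [Term t or [Term [Expr t]]]]] or [Term [Expr t]]]
  [Body [Body [Body [Term [Expr t]]] or [Term t or [Term [Expr t]]]] or [Term [Expr t]]]
  [Body [Body [Body [Term t or [Term [Expr t]]]] or [Term [Expr t]]] or [Term [Expr t]]]
  [Body [Body [Body [Body [Term [Expr t]]] or [Term [Expr t]]] or [Term [Expr t]]] or [Term [Expr t]]]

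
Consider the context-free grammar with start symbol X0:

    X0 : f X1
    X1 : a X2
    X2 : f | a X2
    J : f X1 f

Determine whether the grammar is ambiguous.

(J is unreachable from X0, so its rules don't affect L(X0).) Restricted to the reachable nonterminals, every rule has the form A → t or A → t B, and no two rules for the same A share a first terminal. The grammar encodes a DFA — one run per string.

Unambiguous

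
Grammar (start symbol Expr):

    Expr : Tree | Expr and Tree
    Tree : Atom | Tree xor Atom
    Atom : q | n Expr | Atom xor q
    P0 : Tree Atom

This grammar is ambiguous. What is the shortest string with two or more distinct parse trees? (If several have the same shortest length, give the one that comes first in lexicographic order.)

q xor q

length 1: no string has ≥2 trees
length 2: no string has ≥2 trees
length 3: q xor q has 2 parse trees

Two derivations of q xor q:
  Expr ⇒ Tree ⇒ Atom ⇒ Atom xor q ⇒ q xor q
  Expr ⇒ Tree ⇒ Tree xor Atom ⇒ Atom xor Atom ⇒ q xor Atom ⇒ q xor q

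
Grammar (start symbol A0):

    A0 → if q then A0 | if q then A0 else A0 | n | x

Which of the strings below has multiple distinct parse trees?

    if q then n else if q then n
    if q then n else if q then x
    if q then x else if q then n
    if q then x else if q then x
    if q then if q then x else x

if q then n else if q then n: 1 tree
if q then n else if q then x: 1 tree
if q then x else if q then n: 1 tree
if q then x else if q then x: 1 tree
if q then if q then x else x: 2 trees

if q then if q then x else x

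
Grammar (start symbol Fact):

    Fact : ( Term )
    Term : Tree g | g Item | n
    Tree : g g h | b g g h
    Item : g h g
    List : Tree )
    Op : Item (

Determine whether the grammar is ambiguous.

Ambiguous

Witness: ( g g h g )

Derivation 1: Fact ⇒ ( Term ) ⇒ ( Tree g ) ⇒ ( g g h g )
Derivation 2: Fact ⇒ ( Term ) ⇒ ( g Item ) ⇒ ( g g h g )

Two distinct leftmost derivations for the same string.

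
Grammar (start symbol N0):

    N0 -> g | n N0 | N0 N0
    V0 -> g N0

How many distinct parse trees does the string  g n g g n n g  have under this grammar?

Parse trees for g n g g n n g (showing first 6 of 9):
  [N0 [N0 g] [N0 n [N0 [N0 g] [N0 [N0 g] [N0 n [N0 n [N0 g]]]]]]]
  [N0 [N0 g] [N0 n [N0 [N0 [N0 g] [N0 g]] [N0 n [N0 n [N0 g]]]]]]
  [N0 [N0 g] [N0 [N0 n [N0 g]] [N0 [N0 g] [N0 n [N0 n [N0 g]]]]]]
  [N0 [N0 g] [N0 [N0 n [N0 [N0 g] [N0 g]]] [N0 n [N0 n [N0 g]]]]]
  [N0 [N0 g] [N0 [N0 [N0 n [N0 g]] [N0 g]] [N0 n [N0 n [N0 g]]]]]
  [N0 [N0 [N0 g] [N0 n [N0 g]]] [N0 [N0 g] [N0 n [N0 n [N0 g]]]]]

9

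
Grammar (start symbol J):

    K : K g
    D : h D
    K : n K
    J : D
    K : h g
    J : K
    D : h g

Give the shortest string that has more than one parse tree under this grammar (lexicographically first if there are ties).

h g

length 2: h g has 2 parse trees

Two derivations of h g:
  J ⇒ D ⇒ h g
  J ⇒ K ⇒ h g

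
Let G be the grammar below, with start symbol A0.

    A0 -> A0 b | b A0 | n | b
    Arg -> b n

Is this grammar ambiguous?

Witness: b b

Derivation 1: A0 ⇒ A0 b ⇒ b b
Derivation 2: A0 ⇒ b A0 ⇒ b b

Two distinct leftmost derivations for the same string.

Ambiguous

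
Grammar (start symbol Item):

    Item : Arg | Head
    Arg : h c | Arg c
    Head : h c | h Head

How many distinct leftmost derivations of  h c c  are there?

1

Parse trees for h c c:
  [Item [Arg [Arg h c] c]]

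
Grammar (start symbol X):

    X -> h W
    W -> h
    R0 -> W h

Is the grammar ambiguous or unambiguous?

Unambiguous

Only X, W are reachable from X; ignoring the rest: Restricted to the reachable nonterminals, every rule has the form A → t or A → t B, and no two rules for the same A share a first terminal. The grammar encodes a DFA — one run per string.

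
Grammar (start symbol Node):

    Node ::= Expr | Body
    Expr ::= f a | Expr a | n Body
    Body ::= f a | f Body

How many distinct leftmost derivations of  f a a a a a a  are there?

1

Parse trees for f a a a a a a:
  [Node [Expr [Expr [Expr [Expr [Expr [Expr f a] a] a] a] a] a]]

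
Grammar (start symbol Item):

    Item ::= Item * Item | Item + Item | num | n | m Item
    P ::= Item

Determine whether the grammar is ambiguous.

Witness: m n * n

Derivation 1: Item ⇒ Item * Item ⇒ m Item * Item ⇒ m n * Item ⇒ m n * n
Derivation 2: Item ⇒ m Item ⇒ m Item * Item ⇒ m n * Item ⇒ m n * n

Two distinct leftmost derivations for the same string.

Ambiguous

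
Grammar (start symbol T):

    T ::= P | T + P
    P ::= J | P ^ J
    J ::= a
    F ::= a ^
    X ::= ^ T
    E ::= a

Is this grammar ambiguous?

Only T, P, J are reachable from T; ignoring the rest: T → T + P | P  ;  P → P ^ J | J  — a left-associative chain with J at the bottom. Each string factors uniquely by precedence.

Unambiguous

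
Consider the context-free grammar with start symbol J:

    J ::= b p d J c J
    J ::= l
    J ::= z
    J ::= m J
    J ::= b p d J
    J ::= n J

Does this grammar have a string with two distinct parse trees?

Witness: b p d b p d l c l

Derivation 1: J ⇒ b p d J c J ⇒ b p d b p d J c J ⇒ b p d b p d l c J ⇒ b p d b p d l c l
Derivation 2: J ⇒ b p d J ⇒ b p d b p d J c J ⇒ b p d b p d l c J ⇒ b p d b p d l c l

Two distinct leftmost derivations for the same string.

Ambiguous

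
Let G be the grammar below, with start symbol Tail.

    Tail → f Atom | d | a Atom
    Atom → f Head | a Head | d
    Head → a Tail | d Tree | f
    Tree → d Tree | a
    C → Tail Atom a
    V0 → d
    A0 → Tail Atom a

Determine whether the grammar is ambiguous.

Unambiguous

Only Tail, Atom, Head, Tree are reachable from Tail; ignoring the rest: The reachable rules are right-linear with at most one rule per (nonterminal, next-terminal) pair. Each input token forces the next rule, so parsing is deterministic.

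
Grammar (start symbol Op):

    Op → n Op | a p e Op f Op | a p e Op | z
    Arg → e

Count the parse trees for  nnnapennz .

Parse trees for nnnapennz:
  [Op n [Op n [Op n [Op a p e [Op n [Op n [Op z]]]]]]]

1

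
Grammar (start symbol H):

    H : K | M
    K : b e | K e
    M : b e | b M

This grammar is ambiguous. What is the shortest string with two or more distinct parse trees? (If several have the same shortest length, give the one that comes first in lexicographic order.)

b e

length 2: b e has 2 parse trees

Two derivations of b e:
  H ⇒ K ⇒ b e
  H ⇒ M ⇒ b e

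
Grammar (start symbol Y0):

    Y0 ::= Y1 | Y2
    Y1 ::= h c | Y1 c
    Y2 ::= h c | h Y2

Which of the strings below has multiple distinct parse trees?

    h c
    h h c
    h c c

h c: 2 trees
h h c: 1 tree
h c c: 1 tree

h c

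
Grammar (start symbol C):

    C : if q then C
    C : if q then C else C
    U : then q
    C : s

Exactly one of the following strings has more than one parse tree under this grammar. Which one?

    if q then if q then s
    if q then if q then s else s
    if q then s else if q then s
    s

if q then if q then s else s

if q then if q then s: 1 tree
if q then if q then s else s: 2 trees
if q then s else if q then s: 1 tree
s: 1 tree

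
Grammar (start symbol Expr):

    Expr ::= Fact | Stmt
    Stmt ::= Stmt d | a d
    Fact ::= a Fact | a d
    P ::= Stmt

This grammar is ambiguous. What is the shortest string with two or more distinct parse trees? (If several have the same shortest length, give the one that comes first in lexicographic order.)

a d

length 2: a d has 2 parse trees

Two derivations of a d:
  Expr ⇒ Fact ⇒ a d
  Expr ⇒ Stmt ⇒ a d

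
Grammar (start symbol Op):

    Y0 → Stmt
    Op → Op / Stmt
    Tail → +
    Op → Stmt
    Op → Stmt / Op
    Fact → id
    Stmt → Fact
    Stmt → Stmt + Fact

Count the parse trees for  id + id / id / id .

4

Parse trees for id + id / id / id:
  [Op [Op [Op [Stmt [Stmt [Fact id]] + [Fact id]]] / [Stmt [Fact id]]] / [Stmt [Fact id]]]
  [Op [Op [Stmt [Stmt [Fact id]] + [Fact id]] / [Op [Stmt [Fact id]]]] / [Stmt [Fact id]]]
  [Op [Stmt [Stmt [Fact id]] + [Fact id]] / [Op [Op [Stmt [Fact id]]] / [Stmt [Fact id]]]]
  [Op [Stmt [Stmt [Fact id]] + [Fact id]] / [Op [Stmt [Fact id]] / [Op [Stmt [Fact id]]]]]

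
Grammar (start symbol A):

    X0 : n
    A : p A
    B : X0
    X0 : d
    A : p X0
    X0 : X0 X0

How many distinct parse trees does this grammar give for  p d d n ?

Parse trees for p d d n:
  [A p [X0 [X0 d] [X0 [X0 d] [X0 n]]]]
  [A p [X0 [X0 [X0 d] [X0 d]] [X0 n]]]

2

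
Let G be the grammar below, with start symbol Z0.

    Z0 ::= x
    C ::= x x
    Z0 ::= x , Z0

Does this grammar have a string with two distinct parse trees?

(C is unreachable from Z0, so its rules don't affect L(Z0).) The reachable grammar is A → atom sep A | atom. Each atom is followed by either the separator (recurse) or end-of-string (stop) — no choice point.

Unambiguous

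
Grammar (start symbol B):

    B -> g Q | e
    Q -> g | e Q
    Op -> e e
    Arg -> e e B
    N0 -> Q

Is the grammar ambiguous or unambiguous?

Unambiguous

(Op, Arg, N0 are unreachable from B, so their rules don't affect L(B).) Restricted to the reachable nonterminals, every rule has the form A → t or A → t B, and no two rules for the same A share a first terminal. The grammar encodes a DFA — one run per string.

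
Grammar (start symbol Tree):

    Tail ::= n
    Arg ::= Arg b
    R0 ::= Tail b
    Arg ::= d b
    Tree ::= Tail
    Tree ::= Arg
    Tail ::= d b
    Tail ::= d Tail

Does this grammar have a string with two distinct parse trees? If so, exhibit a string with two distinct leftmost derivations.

Ambiguous

Witness: d b

Derivation 1: Tree ⇒ Tail ⇒ d b
Derivation 2: Tree ⇒ Arg ⇒ d b

Two distinct leftmost derivations for the same string.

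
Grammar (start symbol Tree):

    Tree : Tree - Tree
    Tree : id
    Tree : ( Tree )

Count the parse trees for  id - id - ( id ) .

2

Parse trees for id - id - ( id ):
  [Tree [Tree id] - [Tree [Tree id] - [Tree ( [Tree id] )]]]
  [Tree [Tree [Tree id] - [Tree id]] - [Tree ( [Tree id] )]]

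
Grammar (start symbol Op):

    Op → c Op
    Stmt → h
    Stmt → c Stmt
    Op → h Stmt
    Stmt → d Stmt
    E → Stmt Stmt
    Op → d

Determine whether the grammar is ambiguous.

(E is unreachable from Op, so its rules don't affect L(Op).) Each reachable nonterminal has at most one production per leading terminal, and all productions are right-linear; the derivation is determined token-by-token.

Unambiguous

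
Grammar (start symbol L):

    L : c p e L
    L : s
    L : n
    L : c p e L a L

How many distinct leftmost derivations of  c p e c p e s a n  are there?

Parse trees for c p e c p e s a n:
  [L c p e [L c p e [L s] a [L n]]]
  [L c p e [L c p e [L s]] a [L n]]

2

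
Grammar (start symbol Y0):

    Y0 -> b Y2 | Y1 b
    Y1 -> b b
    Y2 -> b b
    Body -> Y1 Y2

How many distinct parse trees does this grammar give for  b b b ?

Parse trees for b b b:
  [Y0 b [Y2 b b]]
  [Y0 [Y1 b b] b]

2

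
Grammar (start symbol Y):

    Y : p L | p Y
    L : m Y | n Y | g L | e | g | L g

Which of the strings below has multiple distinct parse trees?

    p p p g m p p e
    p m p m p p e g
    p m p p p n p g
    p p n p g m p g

p m p m p p e g

p p p g m p p e: 1 tree
p m p m p p e g: 3 trees
p m p p p n p g: 1 tree
p p n p g m p g: 1 tree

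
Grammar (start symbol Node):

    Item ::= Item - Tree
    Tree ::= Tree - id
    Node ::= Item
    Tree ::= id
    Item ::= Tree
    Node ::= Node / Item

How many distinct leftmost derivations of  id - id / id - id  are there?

4

Parse trees for id - id / id - id:
  [Node [Node [Item [Item [Tree id]] - [Tree id]]] / [Item [Item [Tree id]] - [Tree id]]]
  [Node [Node [Item [Item [Tree id]] - [Tree id]]] / [Item [Tree [Tree id] - id]]]
  [Node [Node [Item [Tree [Tree id] - id]]] / [Item [Item [Tree id]] - [Tree id]]]
  [Node [Node [Item [Tree [Tree id] - id]]] / [Item [Tree [Tree id] - id]]]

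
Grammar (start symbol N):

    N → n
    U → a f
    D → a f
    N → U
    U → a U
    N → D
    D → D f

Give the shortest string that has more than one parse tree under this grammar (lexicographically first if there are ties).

length 1: no string has ≥2 trees
length 2: a f has 2 parse trees

Two derivations of a f:
  N ⇒ U ⇒ a f
  N ⇒ D ⇒ a f

a f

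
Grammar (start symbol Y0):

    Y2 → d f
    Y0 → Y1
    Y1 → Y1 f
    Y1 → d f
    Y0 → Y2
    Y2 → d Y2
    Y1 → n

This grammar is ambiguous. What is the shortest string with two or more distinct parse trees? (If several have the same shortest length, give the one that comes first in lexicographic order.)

length 1: no string has ≥2 trees
length 2: d f has 2 parse trees

Two derivations of d f:
  Y0 ⇒ Y1 ⇒ d f
  Y0 ⇒ Y2 ⇒ d f

d f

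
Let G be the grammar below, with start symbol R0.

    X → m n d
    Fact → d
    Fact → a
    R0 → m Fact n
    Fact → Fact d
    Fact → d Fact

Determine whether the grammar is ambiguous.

Witness: m d d n

Derivation 1: R0 ⇒ m Fact n ⇒ m Fact d n ⇒ m d d n
Derivation 2: R0 ⇒ m Fact n ⇒ m d Fact n ⇒ m d d n

Two distinct leftmost derivations for the same string.

Ambiguous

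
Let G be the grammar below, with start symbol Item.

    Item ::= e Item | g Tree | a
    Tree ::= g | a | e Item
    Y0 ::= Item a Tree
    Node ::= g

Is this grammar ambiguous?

Only Item, Tree are reachable from Item; ignoring the rest: Each reachable nonterminal has at most one production per leading terminal, and all productions are right-linear; the derivation is determined token-by-token.

Unambiguous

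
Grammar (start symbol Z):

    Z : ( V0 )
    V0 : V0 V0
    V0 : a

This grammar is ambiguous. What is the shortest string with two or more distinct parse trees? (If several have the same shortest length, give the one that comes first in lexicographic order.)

length 3: no string has ≥2 trees
length 4: no string has ≥2 trees
length 5: ( a a a ) has 2 parse trees

Two derivations of ( a a a ):
  Z ⇒ ( V0 ) ⇒ ( V0 V0 ) ⇒ ( V0 V0 V0 ) ⇒ ( a V0 V0 ) ⇒ ( a a V0 ) ⇒ ( a a a )
  Z ⇒ ( V0 ) ⇒ ( V0 V0 ) ⇒ ( a V0 ) ⇒ ( a V0 V0 ) ⇒ ( a a V0 ) ⇒ ( a a a )

( a a a )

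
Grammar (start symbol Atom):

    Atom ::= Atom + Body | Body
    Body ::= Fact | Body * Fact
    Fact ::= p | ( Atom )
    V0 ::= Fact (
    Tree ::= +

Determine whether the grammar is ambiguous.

Only Atom, Body, Fact are reachable from Atom; ignoring the rest: Atom → Atom + Body | Body  ;  Body → Body * Fact | Fact  — a left-associative chain with Fact at the bottom. Each string factors uniquely by precedence.

Unambiguous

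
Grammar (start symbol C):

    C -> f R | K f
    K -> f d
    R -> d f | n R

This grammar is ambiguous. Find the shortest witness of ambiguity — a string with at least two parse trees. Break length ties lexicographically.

length 3: f d f has 2 parse trees

Two derivations of f d f:
  C ⇒ f R ⇒ f d f
  C ⇒ K f ⇒ f d f

f d f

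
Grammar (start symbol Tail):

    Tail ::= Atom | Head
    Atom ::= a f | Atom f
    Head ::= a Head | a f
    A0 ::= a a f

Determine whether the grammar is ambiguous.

Ambiguous

Witness: a f

Derivation 1: Tail ⇒ Atom ⇒ a f
Derivation 2: Tail ⇒ Head ⇒ a f

Two distinct leftmost derivations for the same string.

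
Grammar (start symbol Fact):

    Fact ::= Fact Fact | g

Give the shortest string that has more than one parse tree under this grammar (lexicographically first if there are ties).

length 1: no string has ≥2 trees
length 2: no string has ≥2 trees
length 3: g g g has 2 parse trees

Two derivations of g g g:
  Fact ⇒ Fact Fact ⇒ Fact Fact Fact ⇒ g Fact Fact ⇒ g g Fact ⇒ g g g
  Fact ⇒ Fact Fact ⇒ g Fact ⇒ g Fact Fact ⇒ g g Fact ⇒ g g g

g g g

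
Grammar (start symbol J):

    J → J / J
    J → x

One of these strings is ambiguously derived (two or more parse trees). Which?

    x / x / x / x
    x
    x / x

x / x / x / x

x / x / x / x: 5 trees
x: 1 tree
x / x: 1 tree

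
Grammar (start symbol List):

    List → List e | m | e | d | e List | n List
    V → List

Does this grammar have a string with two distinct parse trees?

Ambiguous

Witness: e e

Derivation 1: List ⇒ List e ⇒ e e
Derivation 2: List ⇒ e List ⇒ e e

Two distinct leftmost derivations for the same string.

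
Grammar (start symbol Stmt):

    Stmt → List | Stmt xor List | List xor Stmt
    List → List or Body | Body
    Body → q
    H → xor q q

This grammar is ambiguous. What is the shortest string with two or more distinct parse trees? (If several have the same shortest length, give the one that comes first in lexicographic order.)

length 1: no string has ≥2 trees
length 3: q xor q has 2 parse trees

Two derivations of q xor q:
  Stmt ⇒ Stmt xor List ⇒ List xor List ⇒ Body xor List ⇒ q xor List ⇒ q xor Body ⇒ q xor q
  Stmt ⇒ List xor Stmt ⇒ Body xor Stmt ⇒ q xor Stmt ⇒ q xor List ⇒ q xor Body ⇒ q xor q

q xor q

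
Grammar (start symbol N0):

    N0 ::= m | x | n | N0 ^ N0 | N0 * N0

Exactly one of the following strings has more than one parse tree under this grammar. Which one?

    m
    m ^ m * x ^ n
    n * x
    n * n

m ^ m * x ^ n

m: 1 tree
m ^ m * x ^ n: 5 trees
n * x: 1 tree
n * n: 1 tree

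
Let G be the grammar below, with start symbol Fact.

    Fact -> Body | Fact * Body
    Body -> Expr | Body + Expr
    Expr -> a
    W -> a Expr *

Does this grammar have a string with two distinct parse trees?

Unambiguous

Only Fact, Body, Expr are reachable from Fact; ignoring the rest: This is a standard precedence ladder (Fact over Body over Expr), with each level left-recursive on its own operator ('*' at Fact, '+' at Body). That structure is LR(1), hence unambiguous.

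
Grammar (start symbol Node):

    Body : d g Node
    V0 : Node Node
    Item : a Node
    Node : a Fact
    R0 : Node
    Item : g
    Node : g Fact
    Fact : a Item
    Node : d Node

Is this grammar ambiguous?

(Body, R0, V0 are unreachable from Node, so their rules don't affect L(Node).) Restricted to the reachable nonterminals, every rule has the form A → t or A → t B, and no two rules for the same A share a first terminal. The grammar encodes a DFA — one run per string.

Unambiguous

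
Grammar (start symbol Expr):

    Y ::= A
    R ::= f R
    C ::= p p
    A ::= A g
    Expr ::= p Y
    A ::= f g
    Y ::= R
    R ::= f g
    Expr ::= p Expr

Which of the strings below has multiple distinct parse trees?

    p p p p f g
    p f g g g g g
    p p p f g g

p p p p f g

p p p p f g: 2 trees
p f g g g g g: 1 tree
p p p f g g: 1 tree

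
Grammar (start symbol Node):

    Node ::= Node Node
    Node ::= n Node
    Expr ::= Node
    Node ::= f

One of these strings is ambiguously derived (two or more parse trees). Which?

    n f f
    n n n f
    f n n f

n f f: 2 trees
n n n f: 1 tree
f n n f: 1 tree

n f f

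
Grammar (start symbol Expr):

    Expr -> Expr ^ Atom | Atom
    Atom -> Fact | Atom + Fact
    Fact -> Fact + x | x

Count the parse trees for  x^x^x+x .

Parse trees for x^x^x+x:
  [Expr [Expr [Expr [Atom [Fact x]]] ^ [Atom [Fact x]]] ^ [Atom [Fact [Fact x] + x]]]
  [Expr [Expr [Expr [Atom [Fact x]]] ^ [Atom [Fact x]]] ^ [Atom [Atom [Fact x]] + [Fact x]]]

2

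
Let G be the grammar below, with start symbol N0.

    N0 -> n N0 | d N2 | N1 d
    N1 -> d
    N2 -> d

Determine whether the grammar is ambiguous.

Witness: d d

Derivation 1: N0 ⇒ d N2 ⇒ d d
Derivation 2: N0 ⇒ N1 d ⇒ d d

Two distinct leftmost derivations for the same string.

Ambiguous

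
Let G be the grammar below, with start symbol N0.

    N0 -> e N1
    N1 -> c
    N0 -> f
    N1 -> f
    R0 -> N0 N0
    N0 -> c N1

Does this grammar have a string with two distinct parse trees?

Only N0, N1 are reachable from N0; ignoring the rest: Each reachable nonterminal has at most one production per leading terminal, and all productions are right-linear; the derivation is determined token-by-token.

Unambiguous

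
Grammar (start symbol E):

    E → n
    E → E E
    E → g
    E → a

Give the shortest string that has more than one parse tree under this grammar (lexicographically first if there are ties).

length 1: no string has ≥2 trees
length 2: no string has ≥2 trees
length 3: a a a has 2 parse trees

Two derivations of a a a:
  E ⇒ E E ⇒ E E E ⇒ a E E ⇒ a a E ⇒ a a a
  E ⇒ E E ⇒ a E ⇒ a E E ⇒ a a E ⇒ a a a

a a a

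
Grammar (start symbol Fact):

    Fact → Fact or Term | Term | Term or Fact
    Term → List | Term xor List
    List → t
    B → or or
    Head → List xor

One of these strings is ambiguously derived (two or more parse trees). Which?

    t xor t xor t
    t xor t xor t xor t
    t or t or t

t xor t xor t: 1 tree
t xor t xor t xor t: 1 tree
t or t or t: 4 trees

t or t or t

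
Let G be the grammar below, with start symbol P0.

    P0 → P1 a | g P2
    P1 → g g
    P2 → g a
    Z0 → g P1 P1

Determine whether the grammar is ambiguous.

Ambiguous

Witness: g g a

Derivation 1: P0 ⇒ P1 a ⇒ g g a
Derivation 2: P0 ⇒ g P2 ⇒ g g a

Two distinct leftmost derivations for the same string.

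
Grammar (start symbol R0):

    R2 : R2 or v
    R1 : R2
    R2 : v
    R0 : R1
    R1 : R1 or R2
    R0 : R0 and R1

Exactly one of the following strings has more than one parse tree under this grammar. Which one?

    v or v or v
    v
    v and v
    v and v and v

v or v or v

v or v or v: 4 trees
v: 1 tree
v and v: 1 tree
v and v and v: 1 tree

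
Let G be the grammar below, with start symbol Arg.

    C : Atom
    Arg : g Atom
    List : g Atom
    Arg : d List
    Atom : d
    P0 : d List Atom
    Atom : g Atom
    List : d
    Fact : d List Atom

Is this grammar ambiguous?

Unambiguous

(Fact, P0, C are unreachable from Arg, so their rules don't affect L(Arg).) The reachable rules are right-linear with at most one rule per (nonterminal, next-terminal) pair. Each input token forces the next rule, so parsing is deterministic.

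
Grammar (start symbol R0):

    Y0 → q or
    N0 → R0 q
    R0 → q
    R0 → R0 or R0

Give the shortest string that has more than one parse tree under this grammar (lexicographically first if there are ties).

length 1: no string has ≥2 trees
length 3: no string has ≥2 trees
length 5: q or q or q has 2 parse trees

Two derivations of q or q or q:
  R0 ⇒ R0 or R0 ⇒ q or R0 ⇒ q or R0 or R0 ⇒ q or q or R0 ⇒ q or q or q
  R0 ⇒ R0 or R0 ⇒ R0 or R0 or R0 ⇒ q or R0 or R0 ⇒ q or q or R0 ⇒ q or q or q

q or q or q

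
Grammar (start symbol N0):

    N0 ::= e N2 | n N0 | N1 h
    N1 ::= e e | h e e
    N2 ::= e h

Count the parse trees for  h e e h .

Parse trees for h e e h:
  [N0 [N1 h e e] h]

1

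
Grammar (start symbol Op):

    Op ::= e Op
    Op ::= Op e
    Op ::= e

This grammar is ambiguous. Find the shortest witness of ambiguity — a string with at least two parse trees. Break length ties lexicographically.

length 1: no string has ≥2 trees
length 2: e e has 2 parse trees

Two derivations of e e:
  Op ⇒ e Op ⇒ e e
  Op ⇒ Op e ⇒ e e

e e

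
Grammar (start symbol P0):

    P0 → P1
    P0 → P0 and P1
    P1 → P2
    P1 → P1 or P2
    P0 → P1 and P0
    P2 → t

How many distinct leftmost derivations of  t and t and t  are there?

Parse trees for t and t and t:
  [P0 [P0 [P0 [P1 [P2 t]]] and [P1 [P2 t]]] and [P1 [P2 t]]]
  [P0 [P0 [P1 [P2 t]] and [P0 [P1 [P2 t]]]] and [P1 [P2 t]]]
  [P0 [P1 [P2 t]] and [P0 [P0 [P1 [P2 t]]] and [P1 [P2 t]]]]
  [P0 [P1 [P2 t]] and [P0 [P1 [P2 t]] and [P0 [P1 [P2 t]]]]]

4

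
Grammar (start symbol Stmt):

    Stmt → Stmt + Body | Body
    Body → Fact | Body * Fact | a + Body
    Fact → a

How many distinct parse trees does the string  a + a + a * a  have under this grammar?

Parse trees for a + a + a * a:
  [Stmt [Stmt [Body [Fact a]]] + [Body [Body a + [Body [Fact a]]] * [Fact a]]]
  [Stmt [Stmt [Body [Fact a]]] + [Body a + [Body [Body [Fact a]] * [Fact a]]]]
  [Stmt [Stmt [Stmt [Body [Fact a]]] + [Body [Fact a]]] + [Body [Body [Fact a]] * [Fact a]]]
  [Stmt [Stmt [Body a + [Body [Fact a]]]] + [Body [Body [Fact a]] * [Fact a]]]
  [Stmt [Body [Body a + [Body a + [Body [Fact a]]]] * [Fact a]]]
  [Stmt [Body a + [Body [Body a + [Body [Fact a]]] * [Fact a]]]]
  [Stmt [Body a + [Body a + [Body [Body [Fact a]] * [Fact a]]]]]

7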